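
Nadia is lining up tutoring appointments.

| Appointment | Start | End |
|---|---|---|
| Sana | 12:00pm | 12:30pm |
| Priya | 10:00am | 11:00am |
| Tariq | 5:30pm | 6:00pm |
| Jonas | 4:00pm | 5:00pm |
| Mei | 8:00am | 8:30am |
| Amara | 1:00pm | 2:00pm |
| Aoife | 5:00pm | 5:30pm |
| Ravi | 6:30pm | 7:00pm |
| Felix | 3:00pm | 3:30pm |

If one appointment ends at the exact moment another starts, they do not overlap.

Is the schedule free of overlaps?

Check each pair: they overlap iff neither finishes before the other starts.
Sorted by start: Mei, Priya, Sana, Amara, Felix, Jonas, Aoife, Tariq, Ravi.
Priya starts after Mei ends; Mei is clear from here.
Sana starts after Priya ends; Priya is clear from here.
Amara starts after Sana ends; Sana is clear from here.
Felix starts after Amara ends; Amara is clear from here.
Jonas starts after Felix ends; Felix is clear from here.
Aoife starts exactly when Jonas ends (back-to-back, no overlap); Jonas is clear from here.
Tariq starts exactly when Aoife ends (back-to-back, no overlap); Aoife is clear from here.
Ravi starts after Tariq ends.
Every pair is clear; the schedule has no overlaps.

Yes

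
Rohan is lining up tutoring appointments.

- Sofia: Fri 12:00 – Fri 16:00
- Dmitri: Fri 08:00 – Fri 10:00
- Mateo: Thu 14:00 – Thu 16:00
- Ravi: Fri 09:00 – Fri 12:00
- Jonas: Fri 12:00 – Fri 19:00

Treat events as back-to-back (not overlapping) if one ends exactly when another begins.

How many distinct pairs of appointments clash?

Sorted by start: Mateo, Dmitri, Ravi, Jonas, Sofia.
Dmitri starts after Mateo ends; Mateo is clear from here.
Ravi starts before Dmitri ends → Dmitri and Ravi overlap.
Jonas starts after Dmitri ends; Dmitri is clear from here.
Jonas starts exactly when Ravi ends (back-to-back, no overlap); Ravi is clear from here.
Sofia starts before Jonas ends → Jonas and Sofia overlap.
Overlapping pairs: Dmitri & Ravi, Jonas & Sofia — 2 in total.

2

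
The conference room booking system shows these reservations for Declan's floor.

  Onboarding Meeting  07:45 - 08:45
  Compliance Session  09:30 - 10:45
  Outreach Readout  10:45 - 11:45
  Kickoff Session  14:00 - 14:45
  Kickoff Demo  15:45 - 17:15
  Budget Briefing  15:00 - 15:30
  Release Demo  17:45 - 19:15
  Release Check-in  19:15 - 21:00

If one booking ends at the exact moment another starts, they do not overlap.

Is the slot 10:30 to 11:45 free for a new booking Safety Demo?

No — it overlaps Compliance Session, Outreach Readout

Onboarding Meeting: ends 08:45 at or before Safety Demo starts 10:30 → clear.
Compliance Session: starts 09:30 before Safety Demo ends 11:45, and ends 10:45 after Safety Demo starts 10:30 → overlap.
Outreach Readout: starts 10:45 before Safety Demo ends 11:45, and ends 11:45 after Safety Demo starts 10:30 → overlap.
Kickoff Session: starts 14:00 at or after Safety Demo ends 11:45 → clear.
Budget Briefing: starts 15:00 at or after Safety Demo ends 11:45 → clear.
Kickoff Demo: starts 15:45 at or after Safety Demo ends 11:45 → clear.
Release Demo: starts 17:45 at or after Safety Demo ends 11:45 → clear.
Release Check-in: starts 19:15 at or after Safety Demo ends 11:45 → clear.
Safety Demo overlaps Compliance Session, Outreach Readout.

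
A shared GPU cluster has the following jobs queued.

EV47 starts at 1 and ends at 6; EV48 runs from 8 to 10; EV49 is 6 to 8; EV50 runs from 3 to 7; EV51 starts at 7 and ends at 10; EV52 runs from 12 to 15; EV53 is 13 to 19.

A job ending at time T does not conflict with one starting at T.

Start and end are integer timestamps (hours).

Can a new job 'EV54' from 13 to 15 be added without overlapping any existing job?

EV47: ends 6 at or before EV54 starts 13 → clear.
EV50: ends 7 at or before EV54 starts 13 → clear.
EV49: ends 8 at or before EV54 starts 13 → clear.
EV51: ends 10 at or before EV54 starts 13 → clear.
EV48: ends 10 at or before EV54 starts 13 → clear.
EV52: starts 12 before EV54 ends 15, and ends 15 after EV54 starts 13 → overlap.
EV53: starts 13 before EV54 ends 15, and ends 19 after EV54 starts 13 → overlap.
EV54 overlaps EV52, EV53.

No — it overlaps EV52, EV53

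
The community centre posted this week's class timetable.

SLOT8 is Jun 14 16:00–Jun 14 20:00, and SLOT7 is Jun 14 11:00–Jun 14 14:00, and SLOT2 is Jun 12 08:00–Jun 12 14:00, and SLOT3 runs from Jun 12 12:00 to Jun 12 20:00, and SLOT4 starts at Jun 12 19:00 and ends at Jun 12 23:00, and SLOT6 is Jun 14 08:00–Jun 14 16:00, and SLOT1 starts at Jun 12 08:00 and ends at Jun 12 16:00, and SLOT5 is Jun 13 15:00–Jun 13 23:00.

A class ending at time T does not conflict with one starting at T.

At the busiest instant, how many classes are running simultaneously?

3

Walk through starts and ends in time order (an end at T is processed before a start at T):
Jun 12 08:00 start SLOT1 → 1
Jun 12 08:00 start SLOT2 → 2
Jun 12 12:00 start SLOT3 → 3
Jun 12 14:00 end SLOT2 → 2
Jun 12 16:00 end SLOT1 → 1
Jun 12 19:00 start SLOT4 → 2
Jun 12 20:00 end SLOT3 → 1
Jun 12 23:00 end SLOT4 → 0
Jun 13 15:00 start SLOT5 → 1
Jun 13 23:00 end SLOT5 → 0
Jun 14 08:00 start SLOT6 → 1
Jun 14 11:00 start SLOT7 → 2
Jun 14 14:00 end SLOT7 → 1
Jun 14 16:00 end SLOT6 → 0
Jun 14 16:00 start SLOT8 → 1
Jun 14 20:00 end SLOT8 → 0
Peak is 3, at Jun 12 12:00 (SLOT1, SLOT2, SLOT3).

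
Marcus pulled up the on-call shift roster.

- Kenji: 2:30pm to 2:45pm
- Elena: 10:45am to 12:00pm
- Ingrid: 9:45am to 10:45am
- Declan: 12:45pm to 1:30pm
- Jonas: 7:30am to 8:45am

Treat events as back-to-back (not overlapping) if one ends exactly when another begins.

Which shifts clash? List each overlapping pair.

Check each pair: they overlap iff neither finishes before the other starts.
Sorted by start: Jonas, Ingrid, Elena, Declan, Kenji.
Ingrid starts after Jonas ends, so Jonas has no further overlaps.
Elena starts exactly when Ingrid ends (back-to-back, no overlap), so Ingrid has no further overlaps.
Declan starts after Elena ends, so Elena has no further overlaps.
Kenji starts after Declan ends.

no overlapping pairs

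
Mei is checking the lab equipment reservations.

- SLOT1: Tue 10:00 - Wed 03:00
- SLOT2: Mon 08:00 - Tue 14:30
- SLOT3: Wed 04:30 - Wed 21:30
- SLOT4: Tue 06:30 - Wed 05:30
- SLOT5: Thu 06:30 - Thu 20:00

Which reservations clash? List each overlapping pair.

Sorted by start: SLOT2, SLOT4, SLOT1, SLOT3, SLOT5.
SLOT4 starts before SLOT2 ends → SLOT2 and SLOT4 overlap.
SLOT1 starts before SLOT2 ends → SLOT2 and SLOT1 overlap.
SLOT3 starts after SLOT2 ends, so SLOT2 has no further overlaps.
SLOT1 starts before SLOT4 ends → SLOT4 and SLOT1 overlap.
SLOT3 starts before SLOT4 ends → SLOT4 and SLOT3 overlap.
SLOT5 starts after SLOT4 ends.
SLOT3 starts after SLOT1 ends, so SLOT1 has no further overlaps.
SLOT5 starts after SLOT3 ends.

SLOT1 & SLOT2, SLOT1 & SLOT4, SLOT2 & SLOT4, SLOT3 & SLOT4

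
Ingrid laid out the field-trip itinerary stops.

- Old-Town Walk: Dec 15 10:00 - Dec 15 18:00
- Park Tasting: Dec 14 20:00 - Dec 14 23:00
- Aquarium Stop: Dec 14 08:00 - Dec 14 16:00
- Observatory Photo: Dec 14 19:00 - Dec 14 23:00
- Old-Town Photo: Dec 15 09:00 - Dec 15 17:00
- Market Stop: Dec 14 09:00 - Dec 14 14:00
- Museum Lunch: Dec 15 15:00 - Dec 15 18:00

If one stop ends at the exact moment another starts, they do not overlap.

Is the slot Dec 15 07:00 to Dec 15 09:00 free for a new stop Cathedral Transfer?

Yes — the slot is free

Aquarium Stop: ends Dec 14 16:00 at or before Cathedral Transfer starts Dec 15 07:00 → clear.
Market Stop: ends Dec 14 14:00 at or before Cathedral Transfer starts Dec 15 07:00 → clear.
Observatory Photo: ends Dec 14 23:00 at or before Cathedral Transfer starts Dec 15 07:00 → clear.
Park Tasting: ends Dec 14 23:00 at or before Cathedral Transfer starts Dec 15 07:00 → clear.
Old-Town Photo: starts Dec 15 09:00 at or after Cathedral Transfer ends Dec 15 09:00 → clear.
Old-Town Walk: starts Dec 15 10:00 at or after Cathedral Transfer ends Dec 15 09:00 → clear.
Museum Lunch: starts Dec 15 15:00 at or after Cathedral Transfer ends Dec 15 09:00 → clear.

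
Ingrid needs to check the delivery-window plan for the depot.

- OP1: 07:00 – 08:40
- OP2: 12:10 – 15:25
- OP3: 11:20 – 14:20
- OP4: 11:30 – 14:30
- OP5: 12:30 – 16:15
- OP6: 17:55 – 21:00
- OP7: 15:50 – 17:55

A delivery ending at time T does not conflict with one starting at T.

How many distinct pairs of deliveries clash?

7

Sorted by start: OP1, OP3, OP4, OP2, OP5, OP7, OP6.
OP3 starts after OP1 ends, so OP1 has no further overlaps.
OP4 starts before OP3 ends → OP3 and OP4 overlap.
OP2 starts before OP3 ends → OP3 and OP2 overlap.
OP5 starts before OP3 ends → OP3 and OP5 overlap.
OP7 starts after OP3 ends, so OP3 has no further overlaps.
OP2 starts before OP4 ends → OP4 and OP2 overlap.
OP5 starts before OP4 ends → OP4 and OP5 overlap.
OP7 starts after OP4 ends, so OP4 has no further overlaps.
OP5 starts before OP2 ends → OP2 and OP5 overlap.
OP7 starts after OP2 ends, so OP2 has no further overlaps.
OP7 starts before OP5 ends → OP5 and OP7 overlap.
OP6 starts after OP5 ends.
OP6 starts exactly when OP7 ends (back-to-back, no overlap).
Overlapping pairs: OP2 & OP3, OP2 & OP4, OP2 & OP5, OP3 & OP4, OP3 & OP5, OP4 & OP5, OP5 & OP7 — 7 in total.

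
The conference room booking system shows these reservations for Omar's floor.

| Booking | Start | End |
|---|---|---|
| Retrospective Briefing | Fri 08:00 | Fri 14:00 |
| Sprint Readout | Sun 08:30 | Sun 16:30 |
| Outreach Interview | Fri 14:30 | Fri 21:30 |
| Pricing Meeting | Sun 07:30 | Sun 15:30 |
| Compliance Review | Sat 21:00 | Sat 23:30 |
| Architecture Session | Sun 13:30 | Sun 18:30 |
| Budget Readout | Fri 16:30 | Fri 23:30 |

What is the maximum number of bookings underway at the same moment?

Sweep the timeline, counting +1 at each start and −1 at each end (ends before starts at a tie):
Fri 08:00 start Retrospective Briefing → 1
Fri 14:00 end Retrospective Briefing → 0
Fri 14:30 start Outreach Interview → 1
Fri 16:30 start Budget Readout → 2
Fri 21:30 end Outreach Interview → 1
Fri 23:30 end Budget Readout → 0
Sat 21:00 start Compliance Review → 1
Sat 23:30 end Compliance Review → 0
Sun 07:30 start Pricing Meeting → 1
Sun 08:30 start Sprint Readout → 2
Sun 13:30 start Architecture Session → 3
Sun 15:30 end Pricing Meeting → 2
Sun 16:30 end Sprint Readout → 1
Sun 18:30 end Architecture Session → 0
Peak is 3, at Sun 13:30 (Architecture Session, Pricing Meeting, Sprint Readout).

3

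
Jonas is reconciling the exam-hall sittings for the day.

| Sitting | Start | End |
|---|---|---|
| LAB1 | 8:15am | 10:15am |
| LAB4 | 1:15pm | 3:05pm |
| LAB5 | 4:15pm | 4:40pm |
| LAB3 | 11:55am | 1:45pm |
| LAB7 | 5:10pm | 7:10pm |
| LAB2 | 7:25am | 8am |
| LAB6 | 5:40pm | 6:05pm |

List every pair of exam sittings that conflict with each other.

LAB3 & LAB4, LAB6 & LAB7

Sorted by start: LAB2, LAB1, LAB3, LAB4, LAB5, LAB7, LAB6.
LAB1 starts after LAB2 ends; LAB2 is clear from here.
LAB3 starts after LAB1 ends; LAB1 is clear from here.
LAB4 starts before LAB3 ends → LAB3 and LAB4 overlap.
LAB5 starts after LAB3 ends; LAB3 is clear from here.
LAB5 starts after LAB4 ends; LAB4 is clear from here.
LAB7 starts after LAB5 ends; LAB5 is clear from here.
LAB6 starts before LAB7 ends → LAB7 and LAB6 overlap.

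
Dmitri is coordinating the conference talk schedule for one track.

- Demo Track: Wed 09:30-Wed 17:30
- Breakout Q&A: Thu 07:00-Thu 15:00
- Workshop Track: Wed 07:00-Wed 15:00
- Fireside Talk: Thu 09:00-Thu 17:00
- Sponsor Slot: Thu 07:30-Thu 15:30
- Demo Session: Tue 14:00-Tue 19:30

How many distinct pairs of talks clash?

Sorted by start: Demo Session, Workshop Track, Demo Track, Breakout Q&A, Sponsor Slot, Fireside Talk.
Workshop Track starts after Demo Session ends, so nothing later overlaps Demo Session either.
Demo Track starts before Workshop Track ends → Workshop Track and Demo Track overlap.
Breakout Q&A starts after Workshop Track ends, so nothing later overlaps Workshop Track either.
Breakout Q&A starts after Demo Track ends, so nothing later overlaps Demo Track either.
Sponsor Slot starts before Breakout Q&A ends → Breakout Q&A and Sponsor Slot overlap.
Fireside Talk starts before Breakout Q&A ends → Breakout Q&A and Fireside Talk overlap.
Fireside Talk starts before Sponsor Slot ends → Sponsor Slot and Fireside Talk overlap.
Overlapping pairs: Breakout Q&A & Fireside Talk, Breakout Q&A & Sponsor Slot, Demo Track & Workshop Track, Fireside Talk & Sponsor Slot — 4 in total.

4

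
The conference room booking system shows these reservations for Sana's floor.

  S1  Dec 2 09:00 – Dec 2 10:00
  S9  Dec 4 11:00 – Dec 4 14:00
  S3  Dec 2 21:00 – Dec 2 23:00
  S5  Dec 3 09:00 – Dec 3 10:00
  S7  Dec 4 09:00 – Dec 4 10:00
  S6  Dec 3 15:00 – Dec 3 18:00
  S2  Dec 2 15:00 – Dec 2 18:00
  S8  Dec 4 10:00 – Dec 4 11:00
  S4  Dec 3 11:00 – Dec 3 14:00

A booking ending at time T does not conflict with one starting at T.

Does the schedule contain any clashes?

No

Sorted by start: S1, S2, S3, S5, S4, S6, S7, S8, S9.
S2 starts after S1 ends, so nothing later overlaps S1 either.
S3 starts after S2 ends, so nothing later overlaps S2 either.
S5 starts after S3 ends, so nothing later overlaps S3 either.
S4 starts after S5 ends, so nothing later overlaps S5 either.
S6 starts after S4 ends, so nothing later overlaps S4 either.
S7 starts after S6 ends, so nothing later overlaps S6 either.
S8 starts exactly when S7 ends (back-to-back, no overlap), so nothing later overlaps S7 either.
S9 starts exactly when S8 ends (back-to-back, no overlap).
Every pair is clear; the schedule has no overlaps.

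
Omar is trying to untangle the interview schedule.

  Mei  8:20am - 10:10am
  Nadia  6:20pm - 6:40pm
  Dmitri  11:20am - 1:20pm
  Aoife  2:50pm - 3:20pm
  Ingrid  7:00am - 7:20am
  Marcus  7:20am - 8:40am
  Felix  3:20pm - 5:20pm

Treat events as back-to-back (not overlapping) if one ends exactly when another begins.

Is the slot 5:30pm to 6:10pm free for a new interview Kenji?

Ingrid: ends 7:20am at or before Kenji starts 5:30pm → clear.
Marcus: ends 8:40am at or before Kenji starts 5:30pm → clear.
Mei: ends 10:10am at or before Kenji starts 5:30pm → clear.
Dmitri: ends 1:20pm at or before Kenji starts 5:30pm → clear.
Aoife: ends 3:20pm at or before Kenji starts 5:30pm → clear.
Felix: ends 5:20pm at or before Kenji starts 5:30pm → clear.
Nadia: starts 6:20pm at or after Kenji ends 6:10pm → clear.

Yes — the slot is free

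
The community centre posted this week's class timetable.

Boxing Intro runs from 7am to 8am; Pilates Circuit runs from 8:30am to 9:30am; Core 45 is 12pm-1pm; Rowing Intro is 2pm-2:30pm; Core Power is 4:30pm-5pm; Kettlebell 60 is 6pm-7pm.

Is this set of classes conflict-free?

Sorted by start: Boxing Intro, Pilates Circuit, Core 45, Rowing Intro, Core Power, Kettlebell 60.
Pilates Circuit starts after Boxing Intro ends; Boxing Intro is clear from here.
Core 45 starts after Pilates Circuit ends; Pilates Circuit is clear from here.
Rowing Intro starts after Core 45 ends; Core 45 is clear from here.
Core Power starts after Rowing Intro ends; Rowing Intro is clear from here.
Kettlebell 60 starts after Core Power ends.
Every pair is clear; the schedule has no overlaps.

Yes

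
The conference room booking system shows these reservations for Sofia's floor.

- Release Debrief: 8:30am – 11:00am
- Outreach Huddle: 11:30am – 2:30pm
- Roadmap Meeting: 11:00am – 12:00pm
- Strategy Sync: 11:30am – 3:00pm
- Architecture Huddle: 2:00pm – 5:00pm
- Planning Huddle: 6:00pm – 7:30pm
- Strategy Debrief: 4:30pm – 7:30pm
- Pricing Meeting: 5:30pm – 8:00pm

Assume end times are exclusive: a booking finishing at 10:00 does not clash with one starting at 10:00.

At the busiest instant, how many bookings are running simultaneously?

Sort all start/end points and keep a running count:
8:30am start Release Debrief → 1
11:00am end Release Debrief → 0
11:00am start Roadmap Meeting → 1
11:30am start Outreach Huddle → 2
11:30am start Strategy Sync → 3
12:00pm end Roadmap Meeting → 2
2:00pm start Architecture Huddle → 3
2:30pm end Outreach Huddle → 2
3:00pm end Strategy Sync → 1
4:30pm start Strategy Debrief → 2
5:00pm end Architecture Huddle → 1
5:30pm start Pricing Meeting → 2
6:00pm start Planning Huddle → 3
7:30pm end Planning Huddle → 2
7:30pm end Strategy Debrief → 1
8:00pm end Pricing Meeting → 0
Peak is 3, at 11:30am (Outreach Huddle, Roadmap Meeting, Strategy Sync).

3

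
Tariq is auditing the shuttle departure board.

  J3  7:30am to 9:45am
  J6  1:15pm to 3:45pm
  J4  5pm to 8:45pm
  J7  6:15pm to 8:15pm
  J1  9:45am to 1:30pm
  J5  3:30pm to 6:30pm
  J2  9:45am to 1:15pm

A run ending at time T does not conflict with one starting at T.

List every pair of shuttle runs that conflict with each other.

Check each pair: they overlap iff neither finishes before the other starts.
Sorted by start: J3, J1, J2, J6, J5, J4, J7.
J1 starts exactly when J3 ends (back-to-back, no overlap) — done with J3.
J2 starts before J1 ends → J1 and J2 overlap.
J6 starts before J1 ends → J1 and J6 overlap.
J5 starts after J1 ends — done with J1.
J6 starts exactly when J2 ends (back-to-back, no overlap) — done with J2.
J5 starts before J6 ends → J6 and J5 overlap.
J4 starts after J6 ends — done with J6.
J4 starts before J5 ends → J5 and J4 overlap.
J7 starts before J5 ends → J5 and J7 overlap.
J7 starts before J4 ends → J4 and J7 overlap.

J1 & J2, J1 & J6, J4 & J5, J4 & J7, J5 & J6, J5 & J7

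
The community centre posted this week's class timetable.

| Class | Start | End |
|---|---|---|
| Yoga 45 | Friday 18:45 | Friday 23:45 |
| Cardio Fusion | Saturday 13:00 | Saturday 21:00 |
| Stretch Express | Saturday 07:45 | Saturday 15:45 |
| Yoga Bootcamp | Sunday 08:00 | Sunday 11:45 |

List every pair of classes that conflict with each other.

Cardio Fusion & Stretch Express

Sorted by start: Yoga 45, Stretch Express, Cardio Fusion, Yoga Bootcamp.
Stretch Express starts after Yoga 45 ends — done with Yoga 45.
Cardio Fusion starts before Stretch Express ends → Stretch Express and Cardio Fusion overlap.
Yoga Bootcamp starts after Stretch Express ends.
Yoga Bootcamp starts after Cardio Fusion ends.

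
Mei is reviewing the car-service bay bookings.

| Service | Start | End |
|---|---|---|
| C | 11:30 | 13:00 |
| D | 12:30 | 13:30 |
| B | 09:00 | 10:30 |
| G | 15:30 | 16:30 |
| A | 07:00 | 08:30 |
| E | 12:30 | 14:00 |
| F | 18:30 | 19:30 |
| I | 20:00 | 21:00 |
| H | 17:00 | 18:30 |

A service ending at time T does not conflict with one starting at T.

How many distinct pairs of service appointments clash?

3

Sorted by start: A, B, C, D, E, G, H, F, I.
B starts after A ends, so nothing later overlaps A either.
C starts after B ends, so nothing later overlaps B either.
D starts before C ends → C and D overlap.
E starts before C ends → C and E overlap.
G starts after C ends, so nothing later overlaps C either.
E starts before D ends → D and E overlap.
G starts after D ends, so nothing later overlaps D either.
G starts after E ends, so nothing later overlaps E either.
H starts after G ends, so nothing later overlaps G either.
F starts exactly when H ends (back-to-back, no overlap), so nothing later overlaps H either.
I starts after F ends.
Overlapping pairs: C & D, C & E, D & E — 3 in total.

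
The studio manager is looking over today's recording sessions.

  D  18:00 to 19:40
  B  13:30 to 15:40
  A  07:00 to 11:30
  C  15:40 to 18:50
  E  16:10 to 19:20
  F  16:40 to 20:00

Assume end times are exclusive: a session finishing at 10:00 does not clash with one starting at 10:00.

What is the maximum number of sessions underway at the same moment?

Walk through starts and ends in time order (an end at T is processed before a start at T):
07:00 start A → 1
11:30 end A → 0
13:30 start B → 1
15:40 end B → 0
15:40 start C → 1
16:10 start E → 2
16:40 start F → 3
18:00 start D → 4
18:50 end C → 3
19:20 end E → 2
19:40 end D → 1
20:00 end F → 0
Peak is 4, at 18:00 (C, D, E, F).

4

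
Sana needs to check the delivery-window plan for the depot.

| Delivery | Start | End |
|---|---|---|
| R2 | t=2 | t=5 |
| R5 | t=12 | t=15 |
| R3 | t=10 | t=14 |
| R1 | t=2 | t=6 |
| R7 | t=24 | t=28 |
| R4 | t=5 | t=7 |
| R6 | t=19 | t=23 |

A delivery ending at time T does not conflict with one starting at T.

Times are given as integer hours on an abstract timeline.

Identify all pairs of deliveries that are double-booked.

Sorted by start: R1, R2, R4, R3, R5, R6, R7.
R2 starts before R1 ends → R1 and R2 overlap.
R4 starts before R1 ends → R1 and R4 overlap.
R3 starts after R1 ends — done with R1.
R4 starts exactly when R2 ends (back-to-back, no overlap) — done with R2.
R3 starts after R4 ends — done with R4.
R5 starts before R3 ends → R3 and R5 overlap.
R6 starts after R3 ends — done with R3.
R6 starts after R5 ends — done with R5.
R7 starts after R6 ends.

R1 & R2, R1 & R4, R3 & R5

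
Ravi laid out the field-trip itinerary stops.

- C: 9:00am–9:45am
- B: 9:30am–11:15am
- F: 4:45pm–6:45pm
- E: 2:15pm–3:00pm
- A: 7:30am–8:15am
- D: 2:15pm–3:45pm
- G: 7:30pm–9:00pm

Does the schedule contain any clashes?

Yes

Two intervals overlap when each starts before the other ends.
Sorted by start: A, C, B, D, E, F, G.
C starts after A ends, so nothing later overlaps A either.
B starts before C ends → C and B overlap.
That's a conflict, so the schedule is not conflict-free.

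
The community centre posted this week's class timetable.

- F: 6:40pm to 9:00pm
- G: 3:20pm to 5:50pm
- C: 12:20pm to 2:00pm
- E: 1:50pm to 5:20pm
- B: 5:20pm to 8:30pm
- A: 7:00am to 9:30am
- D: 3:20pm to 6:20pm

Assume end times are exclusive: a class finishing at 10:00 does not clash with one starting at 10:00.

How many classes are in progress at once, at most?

Walk through starts and ends in time order (an end at T is processed before a start at T):
7:00am start A → 1
9:30am end A → 0
12:20pm start C → 1
1:50pm start E → 2
2:00pm end C → 1
3:20pm start D → 2
3:20pm start G → 3
5:20pm end E → 2
5:20pm start B → 3
5:50pm end G → 2
6:20pm end D → 1
6:40pm start F → 2
8:30pm end B → 1
9:00pm end F → 0
Peak is 3, at 3:20pm (D, E, G).

3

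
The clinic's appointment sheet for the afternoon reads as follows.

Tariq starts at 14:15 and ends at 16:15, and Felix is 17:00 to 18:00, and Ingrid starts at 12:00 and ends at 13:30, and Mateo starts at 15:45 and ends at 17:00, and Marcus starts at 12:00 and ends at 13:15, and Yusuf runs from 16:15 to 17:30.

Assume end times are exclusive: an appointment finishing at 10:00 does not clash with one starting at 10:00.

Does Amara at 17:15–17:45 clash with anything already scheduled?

Ingrid: ends 13:30 at or before Amara starts 17:15 → clear.
Marcus: ends 13:15 at or before Amara starts 17:15 → clear.
Tariq: ends 16:15 at or before Amara starts 17:15 → clear.
Mateo: ends 17:00 at or before Amara starts 17:15 → clear.
Yusuf: starts 16:15 before Amara ends 17:45, and ends 17:30 after Amara starts 17:15 → overlap.
Felix: starts 17:00 before Amara ends 17:45, and ends 18:00 after Amara starts 17:15 → overlap.
Amara overlaps Yusuf, Felix.

Yes — it overlaps Felix, Yusuf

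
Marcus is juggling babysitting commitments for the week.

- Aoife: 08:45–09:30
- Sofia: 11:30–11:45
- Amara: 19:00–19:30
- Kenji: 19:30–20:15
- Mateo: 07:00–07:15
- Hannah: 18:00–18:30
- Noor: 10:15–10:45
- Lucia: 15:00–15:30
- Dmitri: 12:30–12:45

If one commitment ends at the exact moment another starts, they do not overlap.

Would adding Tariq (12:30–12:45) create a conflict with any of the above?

Mateo: ends 07:15 at or before Tariq starts 12:30 → clear.
Aoife: ends 09:30 at or before Tariq starts 12:30 → clear.
Noor: ends 10:45 at or before Tariq starts 12:30 → clear.
Sofia: ends 11:45 at or before Tariq starts 12:30 → clear.
Dmitri: starts 12:30 before Tariq ends 12:45, and ends 12:45 after Tariq starts 12:30 → overlap.
Lucia: starts 15:00 at or after Tariq ends 12:45 → clear.
Hannah: starts 18:00 at or after Tariq ends 12:45 → clear.
Amara: starts 19:00 at or after Tariq ends 12:45 → clear.
Kenji: starts 19:30 at or after Tariq ends 12:45 → clear.
Tariq overlaps Dmitri.

Yes — it overlaps Dmitri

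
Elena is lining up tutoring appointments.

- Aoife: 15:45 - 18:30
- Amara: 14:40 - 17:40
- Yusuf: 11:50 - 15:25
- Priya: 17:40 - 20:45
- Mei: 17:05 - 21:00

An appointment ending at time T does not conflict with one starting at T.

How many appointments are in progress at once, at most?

3

Walk through starts and ends in time order (an end at T is processed before a start at T):
11:50 start Yusuf → 1
14:40 start Amara → 2
15:25 end Yusuf → 1
15:45 start Aoife → 2
17:05 start Mei → 3
17:40 end Amara → 2
17:40 start Priya → 3
18:30 end Aoife → 2
20:45 end Priya → 1
21:00 end Mei → 0
Peak is 3, at 17:05 (Amara, Aoife, Mei).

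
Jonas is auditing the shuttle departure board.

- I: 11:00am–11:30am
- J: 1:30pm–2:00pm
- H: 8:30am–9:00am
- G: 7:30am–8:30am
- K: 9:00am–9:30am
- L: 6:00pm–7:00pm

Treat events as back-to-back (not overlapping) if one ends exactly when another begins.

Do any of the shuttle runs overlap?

No

Sorted by start: G, H, K, I, J, L.
H starts exactly when G ends (back-to-back, no overlap), so G has no further overlaps.
K starts exactly when H ends (back-to-back, no overlap), so H has no further overlaps.
I starts after K ends, so K has no further overlaps.
J starts after I ends, so I has no further overlaps.
L starts after J ends.
Every pair is clear; the schedule has no overlaps.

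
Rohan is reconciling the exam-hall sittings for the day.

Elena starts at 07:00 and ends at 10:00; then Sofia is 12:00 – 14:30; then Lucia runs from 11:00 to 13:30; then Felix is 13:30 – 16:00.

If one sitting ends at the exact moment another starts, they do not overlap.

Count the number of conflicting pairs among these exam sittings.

2

Two intervals overlap when each starts before the other ends.
Sorted by start: Elena, Lucia, Sofia, Felix.
Lucia starts after Elena ends, so nothing later overlaps Elena either.
Sofia starts before Lucia ends → Lucia and Sofia overlap.
Felix starts exactly when Lucia ends (back-to-back, no overlap).
Felix starts before Sofia ends → Sofia and Felix overlap.
Overlapping pairs: Felix & Sofia, Lucia & Sofia — 2 in total.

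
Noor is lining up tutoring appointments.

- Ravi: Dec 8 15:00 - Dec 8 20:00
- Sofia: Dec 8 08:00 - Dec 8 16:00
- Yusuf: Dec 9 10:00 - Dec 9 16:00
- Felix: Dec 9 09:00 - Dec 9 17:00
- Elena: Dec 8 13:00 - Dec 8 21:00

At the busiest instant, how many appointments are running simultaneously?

3

Walk through starts and ends in time order (an end at T is processed before a start at T):
Dec 8 08:00 start Sofia → 1
Dec 8 13:00 start Elena → 2
Dec 8 15:00 start Ravi → 3
Dec 8 16:00 end Sofia → 2
Dec 8 20:00 end Ravi → 1
Dec 8 21:00 end Elena → 0
Dec 9 09:00 start Felix → 1
Dec 9 10:00 start Yusuf → 2
Dec 9 16:00 end Yusuf → 1
Dec 9 17:00 end Felix → 0
Peak is 3, at Dec 8 15:00 (Elena, Ravi, Sofia).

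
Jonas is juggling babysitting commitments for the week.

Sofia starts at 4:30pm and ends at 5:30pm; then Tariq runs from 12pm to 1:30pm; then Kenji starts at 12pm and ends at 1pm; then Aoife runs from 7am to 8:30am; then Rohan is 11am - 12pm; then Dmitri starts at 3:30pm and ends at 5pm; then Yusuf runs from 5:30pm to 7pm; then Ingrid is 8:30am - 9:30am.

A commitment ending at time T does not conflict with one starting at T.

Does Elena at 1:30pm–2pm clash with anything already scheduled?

No — it doesn't clash with anything

Aoife: ends 8:30am at or before Elena starts 1:30pm → clear.
Ingrid: ends 9:30am at or before Elena starts 1:30pm → clear.
Rohan: ends 12pm at or before Elena starts 1:30pm → clear.
Kenji: ends 1pm at or before Elena starts 1:30pm → clear.
Tariq: ends 1:30pm at or before Elena starts 1:30pm → clear.
Dmitri: starts 3:30pm at or after Elena ends 2pm → clear.
Sofia: starts 4:30pm at or after Elena ends 2pm → clear.
Yusuf: starts 5:30pm at or after Elena ends 2pm → clear.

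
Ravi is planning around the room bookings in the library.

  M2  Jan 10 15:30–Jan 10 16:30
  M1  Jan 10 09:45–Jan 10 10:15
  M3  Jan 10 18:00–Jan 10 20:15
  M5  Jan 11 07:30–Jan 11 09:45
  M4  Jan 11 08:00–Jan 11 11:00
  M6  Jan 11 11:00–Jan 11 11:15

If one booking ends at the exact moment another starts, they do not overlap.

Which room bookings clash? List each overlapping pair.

Check each pair: they overlap iff neither finishes before the other starts.
Sorted by start: M1, M2, M3, M5, M4, M6.
M2 starts after M1 ends, so M1 has no further overlaps.
M3 starts after M2 ends, so M2 has no further overlaps.
M5 starts after M3 ends, so M3 has no further overlaps.
M4 starts before M5 ends → M5 and M4 overlap.
M6 starts after M5 ends.
M6 starts exactly when M4 ends (back-to-back, no overlap).

M4 & M5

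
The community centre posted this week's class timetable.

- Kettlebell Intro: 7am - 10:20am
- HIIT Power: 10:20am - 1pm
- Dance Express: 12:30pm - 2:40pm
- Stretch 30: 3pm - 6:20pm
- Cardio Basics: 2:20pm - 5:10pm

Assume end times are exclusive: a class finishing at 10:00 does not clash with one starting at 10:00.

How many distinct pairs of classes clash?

3

Sorted by start: Kettlebell Intro, HIIT Power, Dance Express, Cardio Basics, Stretch 30.
HIIT Power starts exactly when Kettlebell Intro ends (back-to-back, no overlap) — done with Kettlebell Intro.
Dance Express starts before HIIT Power ends → HIIT Power and Dance Express overlap.
Cardio Basics starts after HIIT Power ends — done with HIIT Power.
Cardio Basics starts before Dance Express ends → Dance Express and Cardio Basics overlap.
Stretch 30 starts after Dance Express ends.
Stretch 30 starts before Cardio Basics ends → Cardio Basics and Stretch 30 overlap.
Overlapping pairs: Cardio Basics & Dance Express, Cardio Basics & Stretch 30, Dance Express & HIIT Power — 3 in total.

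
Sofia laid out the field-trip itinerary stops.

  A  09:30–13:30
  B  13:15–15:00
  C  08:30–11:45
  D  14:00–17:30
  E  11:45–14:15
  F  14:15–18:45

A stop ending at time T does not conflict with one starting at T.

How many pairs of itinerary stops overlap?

Check each pair: they overlap iff neither finishes before the other starts.
Sorted by start: C, A, E, B, D, F.
A starts before C ends → C and A overlap.
E starts exactly when C ends (back-to-back, no overlap); C is clear from here.
E starts before A ends → A and E overlap.
B starts before A ends → A and B overlap.
D starts after A ends; A is clear from here.
B starts before E ends → E and B overlap.
D starts before E ends → E and D overlap.
F starts exactly when E ends (back-to-back, no overlap).
D starts before B ends → B and D overlap.
F starts before B ends → B and F overlap.
F starts before D ends → D and F overlap.
Overlapping pairs: A & B, A & C, A & E, B & D, B & E, B & F, D & E, D & F — 8 in total.

8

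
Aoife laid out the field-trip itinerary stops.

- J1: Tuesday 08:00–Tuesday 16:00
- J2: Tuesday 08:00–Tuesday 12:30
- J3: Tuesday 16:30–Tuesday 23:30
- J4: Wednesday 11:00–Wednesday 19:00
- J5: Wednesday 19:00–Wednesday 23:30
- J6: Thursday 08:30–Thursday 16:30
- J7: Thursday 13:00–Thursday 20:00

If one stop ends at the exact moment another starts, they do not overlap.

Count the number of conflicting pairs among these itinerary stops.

2

Sorted by start: J1, J2, J3, J4, J5, J6, J7.
J2 starts before J1 ends → J1 and J2 overlap.
J3 starts after J1 ends; J1 is clear from here.
J3 starts after J2 ends; J2 is clear from here.
J4 starts after J3 ends; J3 is clear from here.
J5 starts exactly when J4 ends (back-to-back, no overlap); J4 is clear from here.
J6 starts after J5 ends; J5 is clear from here.
J7 starts before J6 ends → J6 and J7 overlap.
Overlapping pairs: J1 & J2, J6 & J7 — 2 in total.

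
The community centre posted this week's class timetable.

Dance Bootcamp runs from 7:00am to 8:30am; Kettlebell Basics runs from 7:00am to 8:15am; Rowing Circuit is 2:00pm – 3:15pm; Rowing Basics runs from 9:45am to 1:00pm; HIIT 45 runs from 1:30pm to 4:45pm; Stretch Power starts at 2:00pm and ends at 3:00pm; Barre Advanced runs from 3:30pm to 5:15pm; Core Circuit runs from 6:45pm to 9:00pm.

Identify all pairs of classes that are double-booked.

Barre Advanced & HIIT 45, Dance Bootcamp & Kettlebell Basics, HIIT 45 & Rowing Circuit, HIIT 45 & Stretch Power, Rowing Circuit & Stretch Power

Sorted by start: Dance Bootcamp, Kettlebell Basics, Rowing Basics, HIIT 45, Rowing Circuit, Stretch Power, Barre Advanced, Core Circuit.
Kettlebell Basics starts before Dance Bootcamp ends → Dance Bootcamp and Kettlebell Basics overlap.
Rowing Basics starts after Dance Bootcamp ends; Dance Bootcamp is clear from here.
Rowing Basics starts after Kettlebell Basics ends; Kettlebell Basics is clear from here.
HIIT 45 starts after Rowing Basics ends; Rowing Basics is clear from here.
Rowing Circuit starts before HIIT 45 ends → HIIT 45 and Rowing Circuit overlap.
Stretch Power starts before HIIT 45 ends → HIIT 45 and Stretch Power overlap.
Barre Advanced starts before HIIT 45 ends → HIIT 45 and Barre Advanced overlap.
Core Circuit starts after HIIT 45 ends.
Stretch Power starts before Rowing Circuit ends → Rowing Circuit and Stretch Power overlap.
Barre Advanced starts after Rowing Circuit ends; Rowing Circuit is clear from here.
Barre Advanced starts after Stretch Power ends; Stretch Power is clear from here.
Core Circuit starts after Barre Advanced ends.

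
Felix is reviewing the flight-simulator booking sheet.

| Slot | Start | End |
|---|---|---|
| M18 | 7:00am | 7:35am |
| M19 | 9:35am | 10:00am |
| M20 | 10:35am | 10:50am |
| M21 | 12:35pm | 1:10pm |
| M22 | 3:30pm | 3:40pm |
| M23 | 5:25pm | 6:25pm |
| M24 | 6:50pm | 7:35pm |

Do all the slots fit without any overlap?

Sorted by start: M18, M19, M20, M21, M22, M23, M24.
M19 starts after M18 ends — done with M18.
M20 starts after M19 ends — done with M19.
M21 starts after M20 ends — done with M20.
M22 starts after M21 ends — done with M21.
M23 starts after M22 ends — done with M22.
M24 starts after M23 ends.
Every pair is clear; the schedule has no overlaps.

Yes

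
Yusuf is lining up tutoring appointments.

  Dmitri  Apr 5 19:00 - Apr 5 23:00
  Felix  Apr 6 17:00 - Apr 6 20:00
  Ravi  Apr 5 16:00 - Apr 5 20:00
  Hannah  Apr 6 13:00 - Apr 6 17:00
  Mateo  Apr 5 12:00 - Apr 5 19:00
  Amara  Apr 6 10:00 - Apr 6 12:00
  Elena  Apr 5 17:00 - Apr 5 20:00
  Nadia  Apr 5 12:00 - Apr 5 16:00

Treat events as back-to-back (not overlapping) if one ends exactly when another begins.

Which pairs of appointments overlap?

Sorted by start: Mateo, Nadia, Ravi, Elena, Dmitri, Amara, Hannah, Felix.
Nadia starts before Mateo ends → Mateo and Nadia overlap.
Ravi starts before Mateo ends → Mateo and Ravi overlap.
Elena starts before Mateo ends → Mateo and Elena overlap.
Dmitri starts exactly when Mateo ends (back-to-back, no overlap) — done with Mateo.
Ravi starts exactly when Nadia ends (back-to-back, no overlap) — done with Nadia.
Elena starts before Ravi ends → Ravi and Elena overlap.
Dmitri starts before Ravi ends → Ravi and Dmitri overlap.
Amara starts after Ravi ends — done with Ravi.
Dmitri starts before Elena ends → Elena and Dmitri overlap.
Amara starts after Elena ends — done with Elena.
Amara starts after Dmitri ends — done with Dmitri.
Hannah starts after Amara ends — done with Amara.
Felix starts exactly when Hannah ends (back-to-back, no overlap).

Dmitri & Elena, Dmitri & Ravi, Elena & Mateo, Elena & Ravi, Mateo & Nadia, Mateo & Ravi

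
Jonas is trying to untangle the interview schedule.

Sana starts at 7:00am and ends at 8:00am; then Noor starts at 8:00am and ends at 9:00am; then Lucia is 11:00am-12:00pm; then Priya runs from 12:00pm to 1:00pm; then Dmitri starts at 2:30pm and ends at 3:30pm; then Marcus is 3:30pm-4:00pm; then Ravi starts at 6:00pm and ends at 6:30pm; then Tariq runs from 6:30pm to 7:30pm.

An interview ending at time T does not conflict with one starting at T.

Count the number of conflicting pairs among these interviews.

Sorted by start: Sana, Noor, Lucia, Priya, Dmitri, Marcus, Ravi, Tariq.
Noor starts exactly when Sana ends (back-to-back, no overlap); Sana is clear from here.
Lucia starts after Noor ends; Noor is clear from here.
Priya starts exactly when Lucia ends (back-to-back, no overlap); Lucia is clear from here.
Dmitri starts after Priya ends; Priya is clear from here.
Marcus starts exactly when Dmitri ends (back-to-back, no overlap); Dmitri is clear from here.
Ravi starts after Marcus ends; Marcus is clear from here.
Tariq starts exactly when Ravi ends (back-to-back, no overlap).
No pair overlaps.

0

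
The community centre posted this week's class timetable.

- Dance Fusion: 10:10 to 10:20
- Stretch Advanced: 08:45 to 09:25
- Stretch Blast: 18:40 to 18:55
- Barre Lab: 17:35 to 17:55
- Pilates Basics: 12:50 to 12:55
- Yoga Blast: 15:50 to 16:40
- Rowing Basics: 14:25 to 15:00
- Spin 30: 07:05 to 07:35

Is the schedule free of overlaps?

Sorted by start: Spin 30, Stretch Advanced, Dance Fusion, Pilates Basics, Rowing Basics, Yoga Blast, Barre Lab, Stretch Blast.
Stretch Advanced starts after Spin 30 ends, so nothing later overlaps Spin 30 either.
Dance Fusion starts after Stretch Advanced ends, so nothing later overlaps Stretch Advanced either.
Pilates Basics starts after Dance Fusion ends, so nothing later overlaps Dance Fusion either.
Rowing Basics starts after Pilates Basics ends, so nothing later overlaps Pilates Basics either.
Yoga Blast starts after Rowing Basics ends, so nothing later overlaps Rowing Basics either.
Barre Lab starts after Yoga Blast ends, so nothing later overlaps Yoga Blast either.
Stretch Blast starts after Barre Lab ends.
Every pair is clear; the schedule has no overlaps.

Yes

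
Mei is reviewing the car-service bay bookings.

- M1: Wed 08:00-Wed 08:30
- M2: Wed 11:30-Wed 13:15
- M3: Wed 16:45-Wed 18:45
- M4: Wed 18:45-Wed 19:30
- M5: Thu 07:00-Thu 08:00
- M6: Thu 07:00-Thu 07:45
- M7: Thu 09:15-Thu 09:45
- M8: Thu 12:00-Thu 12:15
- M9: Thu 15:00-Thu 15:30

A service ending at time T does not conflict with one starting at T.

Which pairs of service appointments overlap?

M5 & M6

Two intervals overlap when each starts before the other ends.
Sorted by start: M1, M2, M3, M4, M5, M6, M7, M8, M9.
M2 starts after M1 ends, so M1 has no further overlaps.
M3 starts after M2 ends, so M2 has no further overlaps.
M4 starts exactly when M3 ends (back-to-back, no overlap), so M3 has no further overlaps.
M5 starts after M4 ends, so M4 has no further overlaps.
M6 starts before M5 ends → M5 and M6 overlap.
M7 starts after M5 ends, so M5 has no further overlaps.
M7 starts after M6 ends, so M6 has no further overlaps.
M8 starts after M7 ends, so M7 has no further overlaps.
M9 starts after M8 ends.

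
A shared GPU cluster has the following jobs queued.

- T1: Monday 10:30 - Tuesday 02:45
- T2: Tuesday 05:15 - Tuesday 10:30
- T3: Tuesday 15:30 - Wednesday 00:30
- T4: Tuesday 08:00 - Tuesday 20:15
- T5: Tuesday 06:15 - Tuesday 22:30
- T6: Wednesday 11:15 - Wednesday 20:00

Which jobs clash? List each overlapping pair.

Sorted by start: T1, T2, T5, T4, T3, T6.
T2 starts after T1 ends, so nothing later overlaps T1 either.
T5 starts before T2 ends → T2 and T5 overlap.
T4 starts before T2 ends → T2 and T4 overlap.
T3 starts after T2 ends, so nothing later overlaps T2 either.
T4 starts before T5 ends → T5 and T4 overlap.
T3 starts before T5 ends → T5 and T3 overlap.
T6 starts after T5 ends.
T3 starts before T4 ends → T4 and T3 overlap.
T6 starts after T4 ends.
T6 starts after T3 ends.

T2 & T4, T2 & T5, T3 & T4, T3 & T5, T4 & T5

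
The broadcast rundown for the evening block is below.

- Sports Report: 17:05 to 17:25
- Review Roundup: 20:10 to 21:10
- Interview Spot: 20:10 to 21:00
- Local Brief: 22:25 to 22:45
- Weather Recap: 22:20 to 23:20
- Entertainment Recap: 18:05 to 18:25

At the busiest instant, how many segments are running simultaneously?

2

Sweep the timeline, counting +1 at each start and −1 at each end (ends before starts at a tie):
17:05 start Sports Report → 1
17:25 end Sports Report → 0
18:05 start Entertainment Recap → 1
18:25 end Entertainment Recap → 0
20:10 start Interview Spot → 1
20:10 start Review Roundup → 2
21:00 end Interview Spot → 1
21:10 end Review Roundup → 0
22:20 start Weather Recap → 1
22:25 start Local Brief → 2
22:45 end Local Brief → 1
23:20 end Weather Recap → 0
Peak is 2, at 20:10 (Interview Spot, Review Roundup).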